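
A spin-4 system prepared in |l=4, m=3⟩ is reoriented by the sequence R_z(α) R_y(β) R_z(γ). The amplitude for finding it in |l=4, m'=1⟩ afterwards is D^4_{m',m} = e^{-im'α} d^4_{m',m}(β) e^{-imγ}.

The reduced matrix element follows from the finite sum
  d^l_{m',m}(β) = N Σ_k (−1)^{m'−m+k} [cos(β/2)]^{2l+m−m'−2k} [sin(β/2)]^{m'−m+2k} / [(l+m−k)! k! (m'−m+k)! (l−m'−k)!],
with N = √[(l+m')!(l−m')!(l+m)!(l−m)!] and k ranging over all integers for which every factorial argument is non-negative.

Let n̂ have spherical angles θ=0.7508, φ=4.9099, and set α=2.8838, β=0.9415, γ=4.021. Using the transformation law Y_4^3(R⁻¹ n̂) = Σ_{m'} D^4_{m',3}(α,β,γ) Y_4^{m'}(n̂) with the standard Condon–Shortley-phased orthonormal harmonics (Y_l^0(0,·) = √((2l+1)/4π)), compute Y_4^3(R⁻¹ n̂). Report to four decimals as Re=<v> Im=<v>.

Re=0.0119 Im=-0.2224

Need the full column D^4_{m',3} for m'=−4..4 at α=2.8838, β=0.9415, γ=4.0210.
cos(β/2)=0.891228, sin(β/2)=0.453555
d^4_{-4,3}: single k=7 term ⇒ +0.009953;  D = +0.008598-0.005013i
d^4_{-3,3}: k∈[6..7] ⇒ +0.048401 -0.001791 = +0.046610;  D = -0.044922+0.012433i
d^4_{-2,3}: k∈[5..6] ⇒ +0.152511 -0.013166 = +0.139345;  D = +0.139334-0.001702i
d^4_{-1,3}: k∈[4..5] ⇒ +0.353178 -0.054882 = +0.298297;  D = -0.289347-0.072521i
d^4_{0,3}: k∈[3..4] ⇒ +0.620724 -0.160761 = +0.459963;  D = +0.402910+0.221877i
d^4_{1,3}: k∈[2..3] ⇒ +0.818208 -0.353178 = +0.465030;  D = -0.336697-0.320761i
d^4_{2,3}: k∈[1..2] ⇒ +0.757909 -0.588870 = +0.169038;  D = +0.088619+0.143946i
d^4_{3,3}: k∈[0..1] ⇒ +0.398027 -0.721592 = -0.323565;  D = +0.093779+0.309677i
d^4_{4,3}: single k=0 term ⇒ -0.572925;  D = -0.020767-0.572549i
Y_4^{m'}(θ=0.7508,φ=4.9099) and Σ D·Y over m':
  (+0.0086-0.0050i)·(+0.0675-0.0681i)  (-0.0449+0.0124i)·(-0.1623-0.2410i)  (+0.1393-0.0017i)·(-0.3940+0.1643i)  (-0.2893-0.0725i)·(+0.0344+0.1717i)  (+0.4029+0.2219i)·(-0.3211+0.0000i)  (-0.3367-0.3208i)·(-0.0344+0.1717i)  (+0.0886+0.1439i)·(-0.3940-0.1643i)  (+0.0938+0.3097i)·(+0.1623-0.2410i)  (-0.0208-0.5725i)·(+0.0675+0.0681i)
Y_4^3(R⁻¹ n̂) = +0.011864-0.222425i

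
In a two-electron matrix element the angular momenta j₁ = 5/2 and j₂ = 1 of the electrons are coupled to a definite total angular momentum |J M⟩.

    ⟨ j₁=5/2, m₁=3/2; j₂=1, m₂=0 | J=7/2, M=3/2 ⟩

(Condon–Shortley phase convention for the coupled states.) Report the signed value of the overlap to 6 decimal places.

triangle: 0!·5!·2!/8! = 240/40320
(j±m)!: 4!·1!·1!·1!·5!·2! = 5760
prefactor² = (2J+1)·Δ·N² = 1920/7
  k=0: +1/(0!·0!·1!·1!·4!·1!) = 1/24
Σ = 1/24  ⇒  CG² = 1920/7·(1/24)² = 10/21
CG = +√(10/21) = +0.690066

+√(10/21) = +0.690066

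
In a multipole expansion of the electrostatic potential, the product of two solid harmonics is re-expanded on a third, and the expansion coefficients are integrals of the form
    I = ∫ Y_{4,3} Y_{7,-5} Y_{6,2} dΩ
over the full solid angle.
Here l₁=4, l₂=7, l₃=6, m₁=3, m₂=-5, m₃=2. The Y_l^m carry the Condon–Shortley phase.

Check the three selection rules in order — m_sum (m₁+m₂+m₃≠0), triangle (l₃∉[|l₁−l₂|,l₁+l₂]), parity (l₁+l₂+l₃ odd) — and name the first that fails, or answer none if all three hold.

Σmᵢ = 0  ✓
l₃∈[|l₁−l₂|,l₁+l₂]=[3,11], have l₃=6  ✓
Σlᵢ = 17 ⇒ odd  ✗

parity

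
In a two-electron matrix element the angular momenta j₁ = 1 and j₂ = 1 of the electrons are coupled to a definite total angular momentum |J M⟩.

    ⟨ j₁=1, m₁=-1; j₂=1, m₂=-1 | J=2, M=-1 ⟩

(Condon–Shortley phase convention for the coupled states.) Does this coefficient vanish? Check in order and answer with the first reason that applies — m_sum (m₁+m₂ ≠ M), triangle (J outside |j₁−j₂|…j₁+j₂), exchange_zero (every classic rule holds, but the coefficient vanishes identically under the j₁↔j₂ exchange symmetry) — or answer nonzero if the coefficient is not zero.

m_sum

m-sum: m₁+m₂ = -1+(-1) = -2, M = -1  ✗ ⇒ coefficient is 0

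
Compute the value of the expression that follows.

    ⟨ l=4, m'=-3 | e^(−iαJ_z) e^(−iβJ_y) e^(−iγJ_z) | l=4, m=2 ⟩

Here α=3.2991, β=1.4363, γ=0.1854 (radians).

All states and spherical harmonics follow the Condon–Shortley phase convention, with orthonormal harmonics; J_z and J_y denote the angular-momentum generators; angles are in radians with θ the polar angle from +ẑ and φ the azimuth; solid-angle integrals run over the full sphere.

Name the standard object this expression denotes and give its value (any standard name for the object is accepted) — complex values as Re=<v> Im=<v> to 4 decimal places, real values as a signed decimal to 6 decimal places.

This is a Wigner D-matrix element — the rotation-matrix element ⟨l m'| R(α,β,γ) |l m⟩ in the angular-momentum basis.
First d^4_{-3,2}(β=1.4363), then the phase factors e^{-i(-3)α} and e^{-i(2)γ}:
Half-angle: c=0.753024, s=0.657993. N=√(1·5040·720·2)=2693.993318
k: max(0,(2)−(-3))=5 … min(4+(2),4−(-3))=6
  k=5: (−1)^0·2693.9933/(240)·0.7530^3·0.6580^5 = +0.591177
  k=6: (−1)^1·2693.9933/(720)·0.7530^1·0.6580^7 = -0.150460
d^4_{-3,2}(1.4363) = +0.591177 -0.150460 = +0.440717
D = (-0.890423-0.455133i)·(+0.440717)·(+0.932038-0.362361i) = -0.438439-0.044753i

Wigner D-matrix element, Re=-0.4384 Im=-0.0448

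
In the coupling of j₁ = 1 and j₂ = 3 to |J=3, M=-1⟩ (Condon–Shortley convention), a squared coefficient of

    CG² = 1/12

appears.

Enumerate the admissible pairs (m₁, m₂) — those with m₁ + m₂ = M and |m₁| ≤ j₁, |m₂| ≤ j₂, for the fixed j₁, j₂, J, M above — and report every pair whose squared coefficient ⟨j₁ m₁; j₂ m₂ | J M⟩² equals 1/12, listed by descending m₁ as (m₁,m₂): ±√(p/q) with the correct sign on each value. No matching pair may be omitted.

Admissible pairs with m₁+m₂ = M = -1: (-1,0), (0,-1), (1,-2)
  (m₁,m₂)=(1,-2): CG² = 5/12, CG = +√(5/12)
  (m₁,m₂)=(0,-1): CG² = 1/12, CG = +√(1/12)   ← matches the target
  (m₁,m₂)=(-1,0): CG² = 1/2, CG = −√(1/2)
Pairs with CG² = 1/12: (0,-1): +√(1/12)

(0,-1): +√(1/12)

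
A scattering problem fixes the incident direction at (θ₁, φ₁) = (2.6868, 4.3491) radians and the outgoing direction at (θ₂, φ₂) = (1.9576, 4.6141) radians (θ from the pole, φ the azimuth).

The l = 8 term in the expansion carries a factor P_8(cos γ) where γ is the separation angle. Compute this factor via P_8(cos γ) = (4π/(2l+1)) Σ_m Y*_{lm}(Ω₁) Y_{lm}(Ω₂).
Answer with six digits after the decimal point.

0.251569

Summing Y*_{l m}(θ₁,φ₁)·Y_{l m}(θ₂,φ₂) over m ∈ [−8, 8]; prefactor 4π/(2·8+1) = 0.739198:
  [-8]  conj(Y_{8,-8})(Ω₁) = -0.000695-0.000167i ; Y_{8,-8}(Ω₂) = +0.197058+0.197418i ; Δ = -0.000104-0.000170i
  [-7]  conj(Y_{8,-7})(Ω₁) = -0.003294+0.004829i ; Y_{8,-7}(Ω₂) = -0.288593+0.351079i ; Δ = -0.000745-0.002550i
  [-6]  conj(Y_{8,-6})(Ω₁) = +0.017180+0.024637i ; Y_{8,-6}(Ω₂) = -0.223943-0.149856i ; Δ = -0.000155-0.008092i
  [-5]  conj(Y_{8,-5})(Ω₁) = +0.105530-0.026458i ; Y_{8,-5}(Ω₂) = -0.085351+0.159462i ; Δ = -0.004788+0.019086i
  [-4]  conj(Y_{8,-4})(Ω₁) = +0.033046-0.279606i ; Y_{8,-4}(Ω₂) = -0.318059-0.131915i ; Δ = -0.047395+0.084572i
  [-3]  conj(Y_{8,-3})(Ω₁) = -0.437427-0.228246i ; Y_{8,-3}(Ω₂) = -0.006837+0.022510i ; Δ = +0.008128-0.008286i
  [-2]  conj(Y_{8,-2})(Ω₁) = -0.356362+0.316725i ; Y_{8,-2}(Ω₂) = -0.328924-0.065505i ; Δ = +0.137963-0.080835i
  [-1]  conj(Y_{8,-1})(Ω₁) = -0.004598-0.012094i ; Y_{8,-1}(Ω₂) = +0.004167-0.042264i ; Δ = -0.000530+0.000144i
  [+0]  conj(Y_{8,0})(Ω₁) = -0.476337-0.000000i ; Y_{8,0}(Ω₂) = -0.326615+0.000000i ; Δ = +0.155579+0.000000i
  [+1]  conj(Y_{8,1})(Ω₁) = +0.004598-0.012094i ; Y_{8,1}(Ω₂) = -0.004167-0.042264i ; Δ = -0.000530-0.000144i
  [+2]  conj(Y_{8,2})(Ω₁) = -0.356362-0.316725i ; Y_{8,2}(Ω₂) = -0.328924+0.065505i ; Δ = +0.137963+0.080835i
  [+3]  conj(Y_{8,3})(Ω₁) = +0.437427-0.228246i ; Y_{8,3}(Ω₂) = +0.006837+0.022510i ; Δ = +0.008128+0.008286i
  [+4]  conj(Y_{8,4})(Ω₁) = +0.033046+0.279606i ; Y_{8,4}(Ω₂) = -0.318059+0.131915i ; Δ = -0.047395-0.084572i
  [+5]  conj(Y_{8,5})(Ω₁) = -0.105530-0.026458i ; Y_{8,5}(Ω₂) = +0.085351+0.159462i ; Δ = -0.004788-0.019086i
  [+6]  conj(Y_{8,6})(Ω₁) = +0.017180-0.024637i ; Y_{8,6}(Ω₂) = -0.223943+0.149856i ; Δ = -0.000155+0.008092i
  [+7]  conj(Y_{8,7})(Ω₁) = +0.003294+0.004829i ; Y_{8,7}(Ω₂) = +0.288593+0.351079i ; Δ = -0.000745+0.002550i
  [+8]  conj(Y_{8,8})(Ω₁) = -0.000695+0.000167i ; Y_{8,8}(Ω₂) = +0.197058-0.197418i ; Δ = -0.000104+0.000170i
Σ over m = +0.340326-0.000000i; ×(4π/17) → +0.251569-0.000000i. Real part: 0.251569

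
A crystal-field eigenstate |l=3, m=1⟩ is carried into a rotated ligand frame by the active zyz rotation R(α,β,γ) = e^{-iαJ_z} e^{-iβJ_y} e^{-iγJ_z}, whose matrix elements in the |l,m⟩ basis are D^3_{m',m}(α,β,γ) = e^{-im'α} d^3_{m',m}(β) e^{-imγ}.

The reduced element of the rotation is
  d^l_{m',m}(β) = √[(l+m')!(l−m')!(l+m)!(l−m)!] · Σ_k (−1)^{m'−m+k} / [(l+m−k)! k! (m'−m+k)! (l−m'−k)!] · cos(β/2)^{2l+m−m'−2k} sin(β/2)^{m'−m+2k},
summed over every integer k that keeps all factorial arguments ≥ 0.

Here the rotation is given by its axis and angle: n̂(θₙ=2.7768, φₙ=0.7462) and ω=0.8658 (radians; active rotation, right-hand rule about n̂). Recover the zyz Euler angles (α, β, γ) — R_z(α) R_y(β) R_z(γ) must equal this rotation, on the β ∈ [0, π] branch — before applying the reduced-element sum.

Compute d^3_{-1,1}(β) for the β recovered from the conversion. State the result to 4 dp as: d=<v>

Axis–angle → zyz. n̂ = (sinθₙcosφₙ, sinθₙsinφₙ, cosθₙ) = (+0.261956, +0.242185, -0.934198), ω = 0.8658.
R = I cosω + sinω [n̂]ₓ + (1−cosω) n̂n̂ᵀ gives
  R = [+0.672184, +0.733828, +0.098318; -0.689168, +0.668675, -0.279142; -0.270585, +0.119877, +0.955203]
β = atan2(√(R₁₃²+R₂₃²), R₃₃) = 0.300450; α = atan2(R₂₃, R₁₃) mod 2π = 5.051035; γ = atan2(R₃₂, −R₃₁) mod 2π = 0.417042
d^3_{-1,1}(β=0.3005) via the finite sum:
c=cos(0.300450/2)=0.988737, s=sin(0.300450/2)=0.149661; N=√[2·24·24·2]=48.000000
Admissible k: 2..4 (factorial args all ≥0)
  k=2: (−1)^0·48.0000/(8)·0.9887^4·0.1497^2 = +0.128437
  k=3: (−1)^1·48.0000/(6)·0.9887^2·0.1497^4 = -0.003924
  k=4: (−1)^2·48.0000/(48)·0.9887^0·0.1497^6 = +0.000011
d^3_{-1,1}(0.3005) = +0.128437 -0.003924 +0.000011 = +0.124525

d=0.1245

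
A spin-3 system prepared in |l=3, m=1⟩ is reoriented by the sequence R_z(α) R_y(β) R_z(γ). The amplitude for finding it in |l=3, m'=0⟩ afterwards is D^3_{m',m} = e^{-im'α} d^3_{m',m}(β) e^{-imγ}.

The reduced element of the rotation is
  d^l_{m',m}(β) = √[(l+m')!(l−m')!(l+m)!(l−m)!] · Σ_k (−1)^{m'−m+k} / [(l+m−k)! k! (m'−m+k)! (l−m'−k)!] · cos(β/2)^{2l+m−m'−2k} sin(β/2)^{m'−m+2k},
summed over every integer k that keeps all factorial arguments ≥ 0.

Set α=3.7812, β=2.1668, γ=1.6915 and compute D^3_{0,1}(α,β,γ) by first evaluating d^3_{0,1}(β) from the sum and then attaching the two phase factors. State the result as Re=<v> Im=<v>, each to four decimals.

Re=-0.0248 Im=-0.2047

Split into d^3_{0,1}(β=2.1668) × two z-phases.
c=cos(2.166800/2)=0.468327, s=sin(2.166800/2)=0.883555; N=√[6·6·24·2]=41.569219
k: max(0,(1)−(0))=1 … min(3+(1),3−(0))=3
  k=1: (−1)^0·41.5692/(12)·0.4683^5·0.8836^1 = +0.068956
  k=2: (−1)^1·41.5692/(4)·0.4683^3·0.8836^3 = -0.736310
  k=3: (−1)^2·41.5692/(12)·0.4683^1·0.8836^5 = +0.873591
d^3_{0,1}(2.1668) = +0.068956 -0.736310 +0.873591 = +0.206237
Attach z-rotation phases: D = e^{-i(0)(3.7812)}·(+0.206237)·e^{-i(1)(1.6915)} = -0.024833-0.204737i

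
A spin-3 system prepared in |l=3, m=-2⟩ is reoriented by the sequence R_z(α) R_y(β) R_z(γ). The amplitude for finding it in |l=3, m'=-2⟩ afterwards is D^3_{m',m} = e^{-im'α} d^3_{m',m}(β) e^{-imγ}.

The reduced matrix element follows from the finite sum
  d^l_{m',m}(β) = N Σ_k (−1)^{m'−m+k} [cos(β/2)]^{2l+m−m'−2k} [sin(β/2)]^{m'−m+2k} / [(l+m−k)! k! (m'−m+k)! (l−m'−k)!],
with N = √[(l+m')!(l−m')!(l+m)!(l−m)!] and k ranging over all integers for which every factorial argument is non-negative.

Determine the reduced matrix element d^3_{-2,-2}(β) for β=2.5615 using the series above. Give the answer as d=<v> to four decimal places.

d=-0.0302

d^3_{-2,-2}(β=2.5615) via the finite sum:
c=cos(2.561500/2)=0.285997, s=sin(2.561500/2)=0.958231; N=√[1·120·1·120]=120.000000
Admissible k: 0..1 (factorial args all ≥0)
  k=0: (−1)^0·120.0000/(120)·0.2860^6·0.9582^0 = +0.000547
  k=1: (−1)^1·120.0000/(24)·0.2860^4·0.9582^2 = -0.030715
d^3_{-2,-2}(2.5615) = +0.000547 -0.030715 = -0.030168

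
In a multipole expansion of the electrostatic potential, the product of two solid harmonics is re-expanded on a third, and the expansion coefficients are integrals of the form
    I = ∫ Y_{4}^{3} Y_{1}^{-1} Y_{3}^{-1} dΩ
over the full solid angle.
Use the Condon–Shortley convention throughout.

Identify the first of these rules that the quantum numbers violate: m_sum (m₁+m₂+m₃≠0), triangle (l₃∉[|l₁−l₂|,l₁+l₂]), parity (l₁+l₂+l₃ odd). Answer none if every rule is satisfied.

m_sum

m₁+m₂+m₃ = 3 − 1 − 1 = 1  ✗
triangle: |4−1|=3 ≤ l₃=3 ≤ 4+1=5
parity: l₁+l₂+l₃ = 8 is even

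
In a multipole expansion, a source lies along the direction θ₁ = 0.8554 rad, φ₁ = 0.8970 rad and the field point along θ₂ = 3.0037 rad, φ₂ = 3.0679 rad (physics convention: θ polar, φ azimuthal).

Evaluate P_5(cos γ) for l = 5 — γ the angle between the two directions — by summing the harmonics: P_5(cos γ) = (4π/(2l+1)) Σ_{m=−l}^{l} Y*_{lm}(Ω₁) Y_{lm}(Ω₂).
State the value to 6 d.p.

0.377294

Term-by-term m-sum for l=5 (normalisation 4π/11 = 1.142397):
  m=-5: Y*=-0.025640-0.110808i  Y=-0.000021-0.000008i  product -0.000000+0.000003i
  m=-4: Y*=-0.281905-0.134929i  Y=-0.000497-0.000151i  product +0.000120+0.000110i
  m=-3: Y*=-0.384665+0.186096i  Y=-0.006864-0.001543i  product +0.002927-0.000684i
  m=-2: Y*=-0.040754+0.179543i  Y=-0.060969-0.009052i  product +0.004110-0.010578i
  m=-1: Y*=-0.171390-0.214652i  Y=-0.328343-0.024240i  product +0.051071+0.074634i
  m=+0: Y*=-0.265023-0.000000i  Y=-0.806760+0.000000i  product +0.213810+0.000000i
  m=+1: Y*=+0.171390-0.214652i  Y=+0.328343-0.024240i  product +0.051071-0.074634i
  m=+2: Y*=-0.040754-0.179543i  Y=-0.060969+0.009052i  product +0.004110+0.010578i
  m=+3: Y*=+0.384665+0.186096i  Y=+0.006864-0.001543i  product +0.002927+0.000684i
  m=+4: Y*=-0.281905+0.134929i  Y=-0.000497+0.000151i  product +0.000120-0.000110i
  m=+5: Y*=+0.025640-0.110808i  Y=+0.000021-0.000008i  product -0.000000-0.000003i
Total Σ_m = +0.330265+0.000000i. Multiply by 1.142397: +0.377294+0.000000i. P_5(cos γ) = 0.377294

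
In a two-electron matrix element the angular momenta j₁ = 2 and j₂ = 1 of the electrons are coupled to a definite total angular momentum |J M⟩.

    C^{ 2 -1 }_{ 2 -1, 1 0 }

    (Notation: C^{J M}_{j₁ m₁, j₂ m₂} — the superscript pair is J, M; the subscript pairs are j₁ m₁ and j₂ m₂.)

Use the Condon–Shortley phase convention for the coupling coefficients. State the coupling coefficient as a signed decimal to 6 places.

-0.408248

triangle: 1!×3!×1!/6! = 6/720
(j±m)!: 1!×3!×1!×1!×1!×3! = 36
prefactor² = (2J+1)×Δ×N² = 3/2
  k=0: +1/(0!×1!×3!×1!×0!×0!) = 1/6
  k=1: −1/(1!×0!×2!×0!×1!×1!) = -1/2
Σ = -1/3  ⇒  CG² = 3/2×(-1/3)² = 1/6
CG = −√(1/6) = -0.408248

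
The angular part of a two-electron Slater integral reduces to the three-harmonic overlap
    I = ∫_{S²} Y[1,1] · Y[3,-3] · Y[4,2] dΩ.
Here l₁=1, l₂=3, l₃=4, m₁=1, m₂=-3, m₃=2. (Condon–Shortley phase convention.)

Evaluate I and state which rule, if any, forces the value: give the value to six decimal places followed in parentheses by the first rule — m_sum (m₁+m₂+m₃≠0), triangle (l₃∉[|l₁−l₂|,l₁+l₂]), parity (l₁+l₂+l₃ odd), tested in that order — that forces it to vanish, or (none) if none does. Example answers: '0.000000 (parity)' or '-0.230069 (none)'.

0.061558 (none)

m-sum 0 ✓  L=8 even ✓  2≤4≤4 ✓
Π(2lᵢ+1) = 3×7×9 = 189
triangle coeff Δ(1,3,4) = 1/252
Σ_t [0,0]: t=0:+1/36 = 1/36
(3j)²=4/63 [(1 3 4; 0 0 0)], sign=+1
Σ_t [0,0]: t=0:+1/1440 = 1/1440
(3j)²=1/252 [(1 3 4; 1 -3 2)], sign=+1
⇒ 4πI² = 1/21
I = (+1)√(1/21/(4π)) = 0.06155813
No selection rule forces the value: the integral is nonzero (none).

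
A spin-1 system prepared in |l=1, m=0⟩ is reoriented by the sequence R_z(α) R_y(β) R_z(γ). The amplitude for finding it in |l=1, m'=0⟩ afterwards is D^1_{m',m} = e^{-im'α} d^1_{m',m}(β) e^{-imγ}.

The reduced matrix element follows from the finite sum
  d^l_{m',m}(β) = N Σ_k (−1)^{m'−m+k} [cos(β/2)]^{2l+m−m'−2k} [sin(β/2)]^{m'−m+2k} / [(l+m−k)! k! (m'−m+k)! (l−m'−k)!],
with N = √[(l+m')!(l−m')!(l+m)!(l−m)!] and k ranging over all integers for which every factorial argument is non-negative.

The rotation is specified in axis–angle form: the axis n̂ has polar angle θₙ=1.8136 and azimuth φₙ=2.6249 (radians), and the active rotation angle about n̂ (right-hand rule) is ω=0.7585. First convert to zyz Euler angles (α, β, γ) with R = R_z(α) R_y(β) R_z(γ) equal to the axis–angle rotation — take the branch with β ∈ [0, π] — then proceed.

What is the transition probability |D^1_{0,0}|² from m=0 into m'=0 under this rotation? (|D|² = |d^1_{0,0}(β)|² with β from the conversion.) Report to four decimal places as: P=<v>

P=0.5501

Axis–angle → zyz. n̂ = (sinθₙcosφₙ, sinθₙsinφₙ, cosθₙ) = (-0.843955, +0.479517, -0.240425), ω = 0.7585.
R = I cosω + sinω [n̂]ₓ + (1−cosω) n̂n̂ᵀ gives
  R = [+0.921121, +0.054434, +0.385451; -0.276311, +0.788901, +0.548896; -0.274204, -0.612104, +0.741715]
β = atan2(√(R₁₃²+R₂₃²), R₃₃) = 0.735173; α = atan2(R₂₃, R₁₃) mod 2π = 0.958576; γ = atan2(R₃₂, −R₃₁) mod 2π = 5.133554
Split into d^1_{0,0}(β=0.7352) × two z-phases.
c=cos(0.735173/2)=0.933197, s=sin(0.735173/2)=0.359364; N=√[1·1·1·1]=1.000000
k: max(0,(0)−(0))=0 … min(1+(0),1−(0))=1
  k=0: (−1)^0·1.0000/(1)·0.9332^2·0.3594^0 = +0.870857
  k=1: (−1)^1·1.0000/(1)·0.9332^0·0.3594^2 = -0.129143
d^1_{0,0}(0.7352) = +0.870857 -0.129143 = +0.741715
|D^1_{0,0}|² = |d^1_{0,0}(β)|² = (+0.741715)² = 0.550140 (the z-rotation phases have unit modulus)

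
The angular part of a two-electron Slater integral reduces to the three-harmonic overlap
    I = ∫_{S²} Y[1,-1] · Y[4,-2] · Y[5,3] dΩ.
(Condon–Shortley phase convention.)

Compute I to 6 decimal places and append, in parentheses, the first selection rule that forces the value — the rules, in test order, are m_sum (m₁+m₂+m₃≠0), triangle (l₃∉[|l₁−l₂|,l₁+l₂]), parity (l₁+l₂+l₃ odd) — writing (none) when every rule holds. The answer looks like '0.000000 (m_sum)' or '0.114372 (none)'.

-0.259847 (none)

Checks pass: Σm=0; 10 even; l₃=5∈[3,5].
(2·1+1)(2·4+1)(2·5+1) = 297
Δ: 0! 2! 8! / 11! → 1/495
sum: t=0:+1/576 = 1/576
3j²(1 4 5; 0 0 0) = Δ·Π!·Σ² = 5/99  (sign -1)
sum: t=0:+1/2880 = 1/2880
3j²(1 4 5; -1 -2 3) = Δ·Π!·Σ² = 28/495  (sign +1)
combine: 4πI² = 297·5/99·28/495 = 28/33
take √, sign -1: I = -0.25984664
No selection rule forces the value: the integral is nonzero (none).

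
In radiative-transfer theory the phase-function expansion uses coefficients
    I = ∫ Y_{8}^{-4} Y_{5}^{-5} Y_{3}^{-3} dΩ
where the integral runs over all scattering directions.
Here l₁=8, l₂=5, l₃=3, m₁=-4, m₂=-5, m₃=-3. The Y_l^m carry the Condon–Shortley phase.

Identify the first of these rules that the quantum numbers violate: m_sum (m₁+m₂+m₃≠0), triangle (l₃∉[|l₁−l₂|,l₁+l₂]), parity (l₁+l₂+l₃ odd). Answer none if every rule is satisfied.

azimuthal sum: -4 − 5 − 3 = -12  ✗
3 ≤ 3 ≤ 13 (triangle on l)
L = 8 + 5 + 3 = 16 (even)

m_sum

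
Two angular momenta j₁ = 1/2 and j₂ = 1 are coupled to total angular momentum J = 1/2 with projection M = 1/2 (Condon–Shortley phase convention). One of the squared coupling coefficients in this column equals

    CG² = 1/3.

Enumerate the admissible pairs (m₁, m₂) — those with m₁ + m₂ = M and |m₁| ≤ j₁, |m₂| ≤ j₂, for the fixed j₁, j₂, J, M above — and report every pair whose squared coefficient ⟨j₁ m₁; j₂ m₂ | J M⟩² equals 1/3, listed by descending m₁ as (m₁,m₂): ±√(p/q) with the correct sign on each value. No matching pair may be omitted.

(1/2,0): +√(1/3)

Admissible pairs with m₁+m₂ = M = 1/2: (-1/2,1), (1/2,0)
  (m₁,m₂)=(1/2,0): CG² = 1/3, CG = +√(1/3)   ← matches the target
  (m₁,m₂)=(-1/2,1): CG² = 2/3, CG = −√(2/3)
Pairs with CG² = 1/3: (1/2,0): +√(1/3)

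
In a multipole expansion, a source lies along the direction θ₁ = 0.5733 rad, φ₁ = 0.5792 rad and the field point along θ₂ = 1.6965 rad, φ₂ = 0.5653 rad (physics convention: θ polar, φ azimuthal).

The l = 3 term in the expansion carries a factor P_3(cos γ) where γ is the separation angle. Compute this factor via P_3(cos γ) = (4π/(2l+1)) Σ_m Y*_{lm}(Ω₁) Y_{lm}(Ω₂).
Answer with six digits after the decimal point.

-0.446519

Addition theorem: P_3(cos γ) = (4π/7) Σ_m Y*_{lm}(Ω₁) Y_{lm}(Ω₂), m = −3…3:
  [-3]  conj(Y_{3,-3})(Ω₁) = -0.011054+0.065656i ; Y_{3,-3}(Ω₂) = -0.050838-0.404241i ; Δ = +0.027103+0.001131i
  [-2]  conj(Y_{3,-2})(Ω₁) = +0.101244+0.231424i ; Y_{3,-2}(Ω₂) = -0.053740+0.114092i ; Δ = -0.031845-0.000886i
  [-1]  conj(Y_{3,-1})(Ω₁) = +0.371012+0.242651i ; Y_{3,-1}(Ω₂) = -0.249470+0.158253i ; Δ = -0.130957-0.001820i
  [+0]  conj(Y_{3,0})(Ω₁) = +0.165838-0.000000i ; Y_{3,0}(Ω₂) = +0.136682+0.000000i ; Δ = +0.022667+0.000000i
  [+1]  conj(Y_{3,1})(Ω₁) = -0.371012+0.242651i ; Y_{3,1}(Ω₂) = +0.249470+0.158253i ; Δ = -0.130957+0.001820i
  [+2]  conj(Y_{3,2})(Ω₁) = +0.101244-0.231424i ; Y_{3,2}(Ω₂) = -0.053740-0.114092i ; Δ = -0.031845+0.000886i
  [+3]  conj(Y_{3,3})(Ω₁) = +0.011054+0.065656i ; Y_{3,3}(Ω₂) = +0.050838-0.404241i ; Δ = +0.027103-0.001131i
Total Σ_m = -0.248730+0.000000i. Multiply by 1.795196: -0.446519+0.000000i. P_3(cos γ) = -0.446519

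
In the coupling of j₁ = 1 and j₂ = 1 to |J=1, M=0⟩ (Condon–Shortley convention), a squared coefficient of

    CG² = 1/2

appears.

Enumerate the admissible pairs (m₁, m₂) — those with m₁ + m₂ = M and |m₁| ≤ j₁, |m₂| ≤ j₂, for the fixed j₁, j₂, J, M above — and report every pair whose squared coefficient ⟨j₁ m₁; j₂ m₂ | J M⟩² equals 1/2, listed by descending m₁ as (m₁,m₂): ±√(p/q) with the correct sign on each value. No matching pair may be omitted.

(1,-1): +√(1/2); (-1,1): −√(1/2)

Admissible pairs with m₁+m₂ = M = 0: (-1,1), (0,0), (1,-1)
  (m₁,m₂)=(1,-1): CG² = 1/2, CG = +√(1/2)   ← matches the target
  (m₁,m₂)=(0,0): CG² = 0/1, CG = 0
  (m₁,m₂)=(-1,1): CG² = 1/2, CG = −√(1/2)   ← matches the target
Pairs with CG² = 1/2: (1,-1): +√(1/2); (-1,1): −√(1/2)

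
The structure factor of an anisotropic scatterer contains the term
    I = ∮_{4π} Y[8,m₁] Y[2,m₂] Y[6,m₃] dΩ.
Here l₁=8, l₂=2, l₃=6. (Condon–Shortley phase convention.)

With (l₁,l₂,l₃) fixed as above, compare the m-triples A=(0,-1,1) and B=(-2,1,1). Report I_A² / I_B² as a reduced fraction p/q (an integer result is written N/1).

28/45

Same 8,2,6: normalisation and zero-m 3j drop out of the ratio.
A: Δ: 4! 12! 0! / 17! → 1/30940; sum: t=1:−1/3628800 = -1/3628800; 3j²(8 2 6; 0 -1 1) = Δ·Π!·Σ² = 16/1105  (sign +1)
B: Δ: 4! 12! 0! / 17! → 1/30940; sum: t=3:−1/3628800 = -1/3628800; 3j²(8 2 6; -2 1 1) = Δ·Π!·Σ² = 36/1547  (sign +1)
I_A²/I_B² = (16/1105)/(36/1547) = 28/45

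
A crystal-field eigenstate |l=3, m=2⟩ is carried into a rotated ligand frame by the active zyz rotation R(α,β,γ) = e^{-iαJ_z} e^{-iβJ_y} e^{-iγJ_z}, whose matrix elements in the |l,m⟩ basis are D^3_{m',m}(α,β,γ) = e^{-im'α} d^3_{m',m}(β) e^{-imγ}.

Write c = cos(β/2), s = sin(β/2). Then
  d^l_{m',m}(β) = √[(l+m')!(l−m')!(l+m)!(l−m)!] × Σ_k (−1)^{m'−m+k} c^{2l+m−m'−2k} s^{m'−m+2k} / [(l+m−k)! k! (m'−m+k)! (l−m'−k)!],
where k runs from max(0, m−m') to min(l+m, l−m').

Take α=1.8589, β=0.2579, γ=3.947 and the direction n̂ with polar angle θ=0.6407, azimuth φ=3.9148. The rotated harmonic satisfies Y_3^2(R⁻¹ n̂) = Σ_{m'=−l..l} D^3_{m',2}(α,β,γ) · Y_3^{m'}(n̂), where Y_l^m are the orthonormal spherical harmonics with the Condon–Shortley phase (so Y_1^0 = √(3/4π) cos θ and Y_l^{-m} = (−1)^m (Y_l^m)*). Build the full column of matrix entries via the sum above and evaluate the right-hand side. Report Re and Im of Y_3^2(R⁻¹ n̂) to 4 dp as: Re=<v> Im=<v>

Re=-0.3588 Im=0.0539

Need the full column D^3_{m',2} for m'=−3..3 at α=1.8589, β=0.2579, γ=3.9470.
cos(β/2)=0.991697, sin(β/2)=0.128593
d^3_{-3,2}: single k=5 term ⇒ +0.000085;  D = -0.000058-0.000063i
d^3_{-2,2}: k∈[4..5] ⇒ +0.001345 -0.000005 = +0.001340;  D = -0.000685+0.001152i
d^3_{-1,2}: k∈[3..4] ⇒ +0.013117 -0.000110 = +0.013006;  D = +0.012608+0.003194i
d^3_{0,2}: k∈[2..3] ⇒ +0.087602 -0.001473 = +0.086129;  D = -0.003446-0.086060i
d^3_{1,2}: k∈[1..2] ⇒ +0.390044 -0.013117 = +0.376927;  D = -0.356818+0.121471i
d^3_{2,2}: k∈[0..1] ⇒ +0.951207 -0.079969 = +0.871239;  D = +0.503540+0.710988i
d^3_{3,2}: single k=0 term ⇒ -0.302126;  D = -0.186778+0.237475i
Y_3^{m'}(θ=0.6407,φ=3.9148) and Σ D·Y over m':
  (-0.0001-0.0001i)·(+0.0607+0.0653i)  (-0.0007+0.0012i)·(+0.0071-0.2927i)  (+0.0126+0.0032i)·(-0.3060+0.2986i)  (-0.0034-0.0861i)·(+0.0639+0.0000i)  (-0.3568+0.1215i)·(+0.3060+0.2986i)  (+0.5035+0.7110i)·(+0.0071+0.2927i)  (-0.1868+0.2375i)·(-0.0607+0.0653i)
Y_3^2(R⁻¹ n̂) = -0.358824+0.053945i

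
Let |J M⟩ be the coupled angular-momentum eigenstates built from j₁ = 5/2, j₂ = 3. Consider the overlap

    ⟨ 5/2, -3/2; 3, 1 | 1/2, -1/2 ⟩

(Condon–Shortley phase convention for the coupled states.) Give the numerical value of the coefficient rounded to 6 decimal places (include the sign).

j₁+j₂−J=5  J+j₁−j₂=0  J−j₁+j₂=1  j₁+j₂+J+1=7
(j₁±m₁, j₂±m₂, J±M) = (1,4,4,2,0,1)
P² = 384/7
sum k=4..4:
  [4] +1/24 = 1/24
S = 1/24
C² = P²·S² = 2/21 ; C = +0.308607

+0.308607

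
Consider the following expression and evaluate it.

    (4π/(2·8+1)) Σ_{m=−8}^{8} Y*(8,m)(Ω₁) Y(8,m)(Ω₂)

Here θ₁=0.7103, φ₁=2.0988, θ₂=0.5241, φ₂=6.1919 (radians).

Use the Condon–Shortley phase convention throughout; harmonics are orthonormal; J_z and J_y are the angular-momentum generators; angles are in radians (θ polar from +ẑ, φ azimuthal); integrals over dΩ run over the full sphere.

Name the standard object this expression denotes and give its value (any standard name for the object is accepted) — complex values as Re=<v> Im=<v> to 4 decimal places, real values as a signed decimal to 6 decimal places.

Legendre polynomial (addition theorem), -0.158023

This sum is the spherical-harmonic addition theorem: it equals the Legendre polynomial P_l(cos γ) of the angle γ between the two directions.
Addition theorem: P_8(cos γ) = (4π/17) Σ_m Y*_{lm}(Ω₁) Y_{lm}(Ω₂), m = −8…8:
  [-8]  conj(Y_{8,-8})(Ω₁) = -0.007903-0.014876i ; Y_{8,-8}(Ω₂) = +0.001510+0.001352i ; Δ = +0.000008-0.000033i
  [-7]  conj(Y_{8,-7})(Ω₁) = -0.041246+0.066609i ; Y_{8,-7}(Ω₂) = +0.011262+0.008367i ; Δ = -0.001022+0.000405i
  [-6]  conj(Y_{8,-6})(Ω₁) = +0.220460+0.005828i ; Y_{8,-6}(Ω₂) = +0.051702+0.031537i ; Δ = +0.011215+0.007254i
  [-5]  conj(Y_{8,-5})(Ω₁) = -0.196453-0.358262i ; Y_{8,-5}(Ω₂) = +0.163501+0.080280i ; Δ = -0.003359-0.074347i
  [-4]  conj(Y_{8,-4})(Ω₁) = -0.237299+0.394782i ; Y_{8,-4}(Ω₂) = +0.357347+0.136608i ; Δ = -0.138728+0.108658i
  [-3]  conj(Y_{8,-3})(Ω₁) = +0.172737+0.002283i ; Y_{8,-3}(Ω₂) = +0.494845+0.139009i ; Δ = +0.085161+0.025142i
  [-2]  conj(Y_{8,-2})(Ω₁) = +0.143190+0.253137i ; Y_{8,-2}(Ω₂) = +0.287131+0.053012i ; Δ = +0.027695+0.080274i
  [-1]  conj(Y_{8,-1})(Ω₁) = +0.165961-0.284551i ; Y_{8,-1}(Ω₂) = -0.256518-0.023482i ; Δ = -0.049254+0.069096i
  [+0]  conj(Y_{8,0})(Ω₁) = +0.196484-0.000000i ; Y_{8,0}(Ω₂) = -0.392940+0.000000i ; Δ = -0.077207+0.000000i
  [+1]  conj(Y_{8,1})(Ω₁) = -0.165961-0.284551i ; Y_{8,1}(Ω₂) = +0.256518-0.023482i ; Δ = -0.049254-0.069096i
  [+2]  conj(Y_{8,2})(Ω₁) = +0.143190-0.253137i ; Y_{8,2}(Ω₂) = +0.287131-0.053012i ; Δ = +0.027695-0.080274i
  [+3]  conj(Y_{8,3})(Ω₁) = -0.172737+0.002283i ; Y_{8,3}(Ω₂) = -0.494845+0.139009i ; Δ = +0.085161-0.025142i
  [+4]  conj(Y_{8,4})(Ω₁) = -0.237299-0.394782i ; Y_{8,4}(Ω₂) = +0.357347-0.136608i ; Δ = -0.138728-0.108658i
  [+5]  conj(Y_{8,5})(Ω₁) = +0.196453-0.358262i ; Y_{8,5}(Ω₂) = -0.163501+0.080280i ; Δ = -0.003359+0.074347i
  [+6]  conj(Y_{8,6})(Ω₁) = +0.220460-0.005828i ; Y_{8,6}(Ω₂) = +0.051702-0.031537i ; Δ = +0.011215-0.007254i
  [+7]  conj(Y_{8,7})(Ω₁) = +0.041246+0.066609i ; Y_{8,7}(Ω₂) = -0.011262+0.008367i ; Δ = -0.001022-0.000405i
  [+8]  conj(Y_{8,8})(Ω₁) = -0.007903+0.014876i ; Y_{8,8}(Ω₂) = +0.001510-0.001352i ; Δ = +0.000008+0.000033i
Σ over m = -0.213776+0.000000i; ×(4π/17) → -0.158023+0.000000i. Real part: -0.158023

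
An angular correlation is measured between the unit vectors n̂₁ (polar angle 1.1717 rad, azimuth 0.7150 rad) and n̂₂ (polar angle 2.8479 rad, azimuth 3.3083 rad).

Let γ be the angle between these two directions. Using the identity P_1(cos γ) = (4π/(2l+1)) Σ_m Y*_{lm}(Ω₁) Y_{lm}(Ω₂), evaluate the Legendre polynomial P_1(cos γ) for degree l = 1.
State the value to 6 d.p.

Addition theorem: P_1(cos γ) = (4π/3) Σ_m Y*_{lm}(Ω₁) Y_{lm}(Ω₂), m = −1…1:
  m=-1: (+0.240378+0.208711i) × (-0.098630+0.016596i) = -0.027172-0.016596i  (running Σ = -0.027172-0.016596i)
  m=0: (+0.189864-0.000000i) × (-0.467681+0.000000i) = -0.088796+0.000000i  (running Σ = -0.115968-0.016596i)
  m=1: (-0.240378+0.208711i) × (+0.098630+0.016596i) = -0.027172+0.016596i  (running Σ = -0.143141+0.000000i)
Σ over m = -0.143141+0.000000i; ×(4π/3) → -0.599586+0.000000i. Real part: -0.599586

-0.599586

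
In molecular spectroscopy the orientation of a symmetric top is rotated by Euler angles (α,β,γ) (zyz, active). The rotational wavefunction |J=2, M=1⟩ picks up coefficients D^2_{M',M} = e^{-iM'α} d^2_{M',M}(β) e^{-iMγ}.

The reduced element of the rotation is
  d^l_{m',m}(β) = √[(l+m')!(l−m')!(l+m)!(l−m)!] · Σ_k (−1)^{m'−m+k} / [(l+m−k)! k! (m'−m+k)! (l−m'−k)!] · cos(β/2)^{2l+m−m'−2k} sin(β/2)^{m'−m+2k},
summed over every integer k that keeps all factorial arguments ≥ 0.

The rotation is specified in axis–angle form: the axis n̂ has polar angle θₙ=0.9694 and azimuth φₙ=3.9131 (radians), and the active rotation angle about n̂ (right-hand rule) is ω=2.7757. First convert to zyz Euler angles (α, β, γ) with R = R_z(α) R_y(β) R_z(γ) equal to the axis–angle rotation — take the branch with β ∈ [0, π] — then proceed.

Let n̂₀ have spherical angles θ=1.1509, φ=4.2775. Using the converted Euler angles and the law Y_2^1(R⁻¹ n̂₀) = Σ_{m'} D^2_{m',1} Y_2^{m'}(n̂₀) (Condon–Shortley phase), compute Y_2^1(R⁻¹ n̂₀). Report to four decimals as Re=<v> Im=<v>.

Axis–angle → zyz. n̂ = (sinθₙcosφₙ, sinθₙsinφₙ, cosθₙ) = (-0.591085, -0.574887, +0.565794), ω = 2.7757.
R = I cosω + sinω [n̂]ₓ + (1−cosω) n̂n̂ᵀ gives
  R = [-0.258170, +0.454689, -0.852412; +0.859552, -0.294691, -0.417525; -0.441042, -0.840485, -0.314749]
β = atan2(√(R₁₃²+R₂₃²), R₃₃) = 1.890988; α = atan2(R₂₃, R₁₃) mod 2π = 3.597060; γ = atan2(R₃₂, −R₃₁) mod 2π = 5.195638
Need the full column D^2_{m',1} for m'=−2..2 at α=3.5971, β=1.8910, γ=5.1956.
cos(β/2)=0.585342, sin(β/2)=0.810786
d^2_{-2,1}: single k=3 term ⇒ +0.623963;  D = -0.258799+0.567762i
d^2_{-1,1}: k∈[2..3] ⇒ +0.675700 -0.432141 = +0.243559;  D = -0.006766-0.243465i
d^2_{0,1}: k∈[1..2] ⇒ +0.398301 -0.764196 = -0.365895;  D = -0.170016-0.323996i
d^2_{1,1}: k∈[0..1] ⇒ +0.117392 -0.675700 = -0.558308;  D = +0.450443+0.329862i
d^2_{2,1}: single k=0 term ⇒ -0.325212;  D = -0.320153-0.057139i
Y_2^{m'}(θ=1.1509,φ=4.2775) and Σ D·Y over m':
  (-0.2588+0.5678i)·(-0.2077-0.2461i)  (-0.0068-0.2435i)·(-0.1212+0.2608i)  (-0.1700-0.3240i)·(-0.1581+0.0000i)  (+0.4504+0.3299i)·(+0.1212+0.2608i)  (-0.3202-0.0571i)·(-0.2077+0.2461i)
Y_2^1(R⁻¹ n̂) = +0.333826+0.115243i

Re=0.3338 Im=0.1152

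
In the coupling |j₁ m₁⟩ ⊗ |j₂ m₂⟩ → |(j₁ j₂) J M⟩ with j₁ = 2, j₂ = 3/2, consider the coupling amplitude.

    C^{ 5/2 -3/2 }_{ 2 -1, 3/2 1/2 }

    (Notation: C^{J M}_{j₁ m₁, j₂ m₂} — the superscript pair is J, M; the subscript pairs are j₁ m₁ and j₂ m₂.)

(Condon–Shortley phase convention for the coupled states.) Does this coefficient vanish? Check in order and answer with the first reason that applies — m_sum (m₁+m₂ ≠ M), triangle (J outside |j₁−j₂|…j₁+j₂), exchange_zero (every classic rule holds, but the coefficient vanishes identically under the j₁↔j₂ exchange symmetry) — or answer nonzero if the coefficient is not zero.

m_sum

m-sum: m₁+m₂ = -1+1/2 = -1/2, M = -3/2  ✗ ⇒ coefficient is 0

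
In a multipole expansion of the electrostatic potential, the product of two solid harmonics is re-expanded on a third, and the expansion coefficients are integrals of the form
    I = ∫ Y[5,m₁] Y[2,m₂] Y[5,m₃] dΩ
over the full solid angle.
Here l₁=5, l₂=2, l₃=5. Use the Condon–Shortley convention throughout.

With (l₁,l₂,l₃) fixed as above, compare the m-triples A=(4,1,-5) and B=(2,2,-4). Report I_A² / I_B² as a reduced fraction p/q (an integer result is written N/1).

Same 5,2,5: normalisation and zero-m 3j drop out of the ratio.
A: Δ: 2! 8! 2! / 13! → 1/38610; sum: t=1:−1/80640 = -1/80640; 3j²(5 2 5; 4 1 -5) = Δ·Π!·Σ² = 9/286  (sign -1)
B: Δ: 2! 8! 2! / 13! → 1/38610; sum: t=2:+1/20160 = 1/20160; 3j²(5 2 5; 2 2 -4) = Δ·Π!·Σ² = 12/715  (sign -1)
I_A²/I_B² = (9/286)/(12/715) = 15/8

15/8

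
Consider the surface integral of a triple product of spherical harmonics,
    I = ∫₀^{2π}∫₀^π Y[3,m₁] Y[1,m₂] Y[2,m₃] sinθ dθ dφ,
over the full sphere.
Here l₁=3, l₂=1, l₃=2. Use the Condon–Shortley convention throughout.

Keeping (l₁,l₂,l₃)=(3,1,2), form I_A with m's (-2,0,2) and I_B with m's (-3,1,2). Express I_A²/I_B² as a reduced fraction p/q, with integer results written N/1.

1/3

Shared (l₁,l₂,l₃)=(3,1,2): N and (l;000)² cancel in I_A²/I_B².
A: Δ = 2!·4!·0!/7! = 1/105; Racah Σ t=1..1: t=1:−1/24 = -1/24; ⇒ 3j(3 1 2; -2 0 2)² = 1/21, sgn -1
B: Δ = 2!·4!·0!/7! = 1/105; Racah Σ t=2..2: t=2:+1/48 = 1/48; ⇒ 3j(3 1 2; -3 1 2)² = 1/7, sgn +1
I_A²/I_B² = (1/21)/(1/7) = 1/3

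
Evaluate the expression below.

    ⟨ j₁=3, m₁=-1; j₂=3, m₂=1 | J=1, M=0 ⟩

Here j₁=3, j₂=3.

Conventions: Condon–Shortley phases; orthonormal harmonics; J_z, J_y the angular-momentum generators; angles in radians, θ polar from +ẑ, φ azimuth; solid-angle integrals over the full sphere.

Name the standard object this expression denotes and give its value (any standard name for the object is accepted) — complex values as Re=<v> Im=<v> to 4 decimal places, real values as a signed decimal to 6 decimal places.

This is a Clebsch–Gordan (vector-coupling) coefficient.
triangle: 5!×1!×1!/8! = 120/40320
(j±m)!: 2!×4!×4!×2!×1!×1! = 2304
prefactor² = (2J+1)×Δ×N² = 144/7
  k=3: −1/(3!×2!×1!×1!×0!×0!) = -1/12
  k=4: +1/(4!×1!×0!×0!×1!×1!) = 1/24
Σ = -1/24  ⇒  CG² = 144/7×(-1/24)² = 1/28
CG = −√(1/28) = -0.188982

Clebsch–Gordan coefficient, −√(1/28) ≈ -0.188982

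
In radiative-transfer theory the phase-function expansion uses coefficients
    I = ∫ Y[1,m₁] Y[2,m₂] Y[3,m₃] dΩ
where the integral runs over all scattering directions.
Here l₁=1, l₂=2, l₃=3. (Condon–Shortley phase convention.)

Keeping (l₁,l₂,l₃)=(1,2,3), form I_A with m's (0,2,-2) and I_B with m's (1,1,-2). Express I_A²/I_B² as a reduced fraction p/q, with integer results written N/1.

1/2

Shared (l₁,l₂,l₃)=(1,2,3): N and (l;000)² cancel in I_A²/I_B².
A: Δ = 0!·2!·4!/7! = 1/105; Racah Σ t=0..0: t=0:+1/24 = 1/24; ⇒ 3j(1 2 3; 0 2 -2)² = 1/21, sgn -1
B: Δ = 0!·2!·4!/7! = 1/105; Racah Σ t=0..0: t=0:+1/12 = 1/12; ⇒ 3j(1 2 3; 1 1 -2)² = 2/21, sgn -1
I_A²/I_B² = (1/21)/(2/21) = 1/2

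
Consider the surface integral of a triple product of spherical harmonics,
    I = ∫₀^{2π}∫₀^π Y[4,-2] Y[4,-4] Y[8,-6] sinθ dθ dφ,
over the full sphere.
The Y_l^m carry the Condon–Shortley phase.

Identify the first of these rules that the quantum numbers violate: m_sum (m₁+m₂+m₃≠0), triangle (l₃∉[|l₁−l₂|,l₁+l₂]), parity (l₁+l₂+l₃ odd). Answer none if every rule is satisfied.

m_sum

Σmᵢ = -12  ✗
l₃∈[|l₁−l₂|,l₁+l₂]=[0,8], have l₃=8
Σlᵢ = 16 ⇒ even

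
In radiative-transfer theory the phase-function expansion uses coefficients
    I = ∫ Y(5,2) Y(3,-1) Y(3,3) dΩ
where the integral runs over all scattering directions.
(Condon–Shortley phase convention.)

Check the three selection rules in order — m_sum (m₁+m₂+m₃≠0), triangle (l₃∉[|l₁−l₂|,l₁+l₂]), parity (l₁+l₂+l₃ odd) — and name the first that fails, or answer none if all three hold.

m_sum

m₁+m₂+m₃ = 2 − 1 + 3 = 4  ✗
triangle: |5−3|=2 ≤ l₃=3 ≤ 5+3=8
parity: l₁+l₂+l₃ = 11 is odd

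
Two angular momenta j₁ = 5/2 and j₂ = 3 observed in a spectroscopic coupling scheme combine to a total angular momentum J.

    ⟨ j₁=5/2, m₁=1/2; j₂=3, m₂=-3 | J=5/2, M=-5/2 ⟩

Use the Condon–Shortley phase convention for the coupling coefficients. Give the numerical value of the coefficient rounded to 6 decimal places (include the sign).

+√(5/21) ≈ +0.487950

triangle: 3!·2!·3!/9! = 72/362880
(j±m)!: 3!·2!·0!·6!·0!·5! = 1036800
prefactor² = (2J+1)·Δ·N² = 8640/7
  k=0: +1/(0!·3!·2!·0!·0!·3!) = 1/72
Σ = 1/72  ⇒  CG² = 8640/7·(1/72)² = 5/21
CG = +√(5/21) = +0.487950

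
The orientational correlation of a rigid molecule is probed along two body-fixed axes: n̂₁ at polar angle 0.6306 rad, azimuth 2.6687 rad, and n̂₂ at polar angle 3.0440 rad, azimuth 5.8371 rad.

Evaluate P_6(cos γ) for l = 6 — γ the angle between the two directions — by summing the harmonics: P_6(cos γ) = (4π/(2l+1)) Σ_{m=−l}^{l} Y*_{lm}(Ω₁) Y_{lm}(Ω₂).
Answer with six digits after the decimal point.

-0.384639

Addition theorem: P_6(cos γ) = (4π/13) Σ_m Y*_{lm}(Ω₁) Y_{lm}(Ω₂), m = −6…6:
  m=-6: (-0.019368-0.006081i) × (-0.000000+0.000000i) = +0.000000-0.000000i  (running Σ = +0.000000-0.000000i)
  m=-5: (+0.068674+0.067548i) × (+0.000009-0.000012i) = +0.000001-0.000000i  (running Σ = +0.000001-0.000000i)
  m=-4: (-0.083971-0.252736i) × (-0.000067+0.000311i) = +0.000084-0.000009i  (running Σ = +0.000086-0.000009i)
  m=-3: (-0.068242+0.445144i) × (-0.001091-0.004608i) = +0.002126-0.000171i  (running Σ = +0.002211-0.000181i)
  m=-2: (+0.218692-0.303107i) × (+0.030178+0.037423i) = +0.017943-0.000963i  (running Σ = +0.020154-0.001144i)
  m=-1: (+0.092077-0.047108i) × (-0.276121-0.132051i) = -0.031645+0.000849i  (running Σ = -0.011491-0.000295i)
  m=0: (-0.408479-0.000000i) × (+0.917867+0.000000i) = -0.374930-0.000000i  (running Σ = -0.386421-0.000295i)
  m=1: (-0.092077-0.047108i) × (+0.276121-0.132051i) = -0.031645-0.000849i  (running Σ = -0.418066-0.001144i)
  m=2: (+0.218692+0.303107i) × (+0.030178-0.037423i) = +0.017943+0.000963i  (running Σ = -0.400123-0.000181i)
  m=3: (+0.068242+0.445144i) × (+0.001091-0.004608i) = +0.002126+0.000171i  (running Σ = -0.397997-0.000009i)
  m=4: (-0.083971+0.252736i) × (-0.000067-0.000311i) = +0.000084+0.000009i  (running Σ = -0.397913-0.000000i)
  m=5: (-0.068674+0.067548i) × (-0.000009-0.000012i) = +0.000001+0.000000i  (running Σ = -0.397911-0.000000i)
  m=6: (-0.019368+0.006081i) × (-0.000000-0.000000i) = +0.000000+0.000000i  (running Σ = -0.397911-0.000000i)
Accumulated sum -0.397911-0.000000i; after 4π/(2l+1) scaling, -0.384639-0.000000i ⇒ P_6 = -0.384639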